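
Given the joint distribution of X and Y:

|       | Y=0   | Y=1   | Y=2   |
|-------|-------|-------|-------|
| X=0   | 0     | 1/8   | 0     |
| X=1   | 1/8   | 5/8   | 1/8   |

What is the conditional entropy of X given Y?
Marginal P(Y) (column sums):
  P(Y=0) = 0 + 1/8 = 1/8
  P(Y=1) = 1/8 + 5/8 = 3/4
  P(Y=2) = 0 + 1/8 = 1/8

H(X|Y) = -Σ P(X,Y)·log₂ P(X|Y), where P(X|Y) = P(X,Y) / P(Y)
  (cells with P(X,Y) = 0 contribute 0)
  (X=0,Y=1): P(X|Y) = (1/8)/(3/4) = 1/6;  -(1/8)·log₂(1/6) = 0.3231
  (X=1,Y=0): P(X|Y) = (1/8)/(1/8) = 1;  -(1/8)·log₂(1) = 0.0000
  (X=1,Y=1): P(X|Y) = (5/8)/(3/4) = 5/6;  -(5/8)·log₂(5/6) = 0.1644
  (X=1,Y=2): P(X|Y) = (1/8)/(1/8) = 1;  -(1/8)·log₂(1) = 0.0000
H(X|Y) = 0.3231 + 0.0000 + 0.1644 + 0.0000
  = 0.4875 bits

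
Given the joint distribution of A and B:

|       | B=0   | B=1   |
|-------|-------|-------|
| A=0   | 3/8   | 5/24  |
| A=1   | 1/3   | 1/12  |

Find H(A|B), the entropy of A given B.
Marginal P(B) (column sums):
  P(B=0) = 3/8 + 1/3 = 17/24
  P(B=1) = 5/24 + 1/12 = 7/24

H(A|B) = -Σ P(A,B)·log₂ P(A|B), where P(A|B) = P(A,B) / P(B)
  (A=0,B=0): P(A|B) = (3/8)/(17/24) = 9/17;  -(3/8)·log₂(9/17) = 0.3441
  (A=0,B=1): P(A|B) = (5/24)/(7/24) = 5/7;  -(5/24)·log₂(5/7) = 0.1011
  (A=1,B=0): P(A|B) = (1/3)/(17/24) = 8/17;  -(1/3)·log₂(8/17) = 0.3625
  (A=1,B=1): P(A|B) = (1/12)/(7/24) = 2/7;  -(1/12)·log₂(2/7) = 0.1506
H(A|B) = 0.3441 + 0.1011 + 0.3625 + 0.1506
  = 0.9583 bits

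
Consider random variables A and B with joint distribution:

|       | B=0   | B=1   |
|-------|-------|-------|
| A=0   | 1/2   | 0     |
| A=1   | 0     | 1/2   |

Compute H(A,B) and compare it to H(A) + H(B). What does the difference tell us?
Marginal P(A) (row sums):
  P(A=0) = 1/2 + 0 = 1/2
  P(A=1) = 0 + 1/2 = 1/2
Marginal P(B) (column sums):
  P(B=0) = 1/2 + 0 = 1/2
  P(B=1) = 0 + 1/2 = 1/2

H(A,B) = -[(1/2)·log₂(1/2) + (1/2)·log₂(1/2)]
  = 0.5000 + 0.5000
  = 1.0000 bits
H(A) = -[(1/2)·log₂(1/2) + (1/2)·log₂(1/2)]
  = 0.5000 + 0.5000
  = 1.0000 bits
H(B) = -[(1/2)·log₂(1/2) + (1/2)·log₂(1/2)]
  = 0.5000 + 0.5000
  = 1.0000 bits

H(A) + H(B) = 1.0000 + 1.0000 = 2.0000 bits
Difference: H(A) + H(B) - H(A,B) = 2.0000 - 1.0000 = 1.0000 bits = I(A;B)

The difference is the mutual information; it is positive here, so A and B are dependent (knowing one reduces uncertainty about the other by 1.0000 bits).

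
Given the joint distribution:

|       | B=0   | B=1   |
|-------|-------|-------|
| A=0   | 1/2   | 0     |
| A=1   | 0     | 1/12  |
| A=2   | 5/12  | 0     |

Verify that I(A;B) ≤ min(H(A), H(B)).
Marginal P(A) (row sums):
  P(A=0) = 1/2 + 0 = 1/2
  P(A=1) = 0 + 1/12 = 1/12
  P(A=2) = 5/12 + 0 = 5/12
Marginal P(B) (column sums):
  P(B=0) = 1/2 + 0 + 5/12 = 11/12
  P(B=1) = 0 + 1/12 + 0 = 1/12

H(A) = -[(1/2)·log₂(1/2) + (1/12)·log₂(1/12) + (5/12)·log₂(5/12)]
  = 0.5000 + 0.2987 + 0.5263
  = 1.3250 bits
H(B) = -[(11/12)·log₂(11/12) + (1/12)·log₂(1/12)]
  = 0.1151 + 0.2987
  = 0.4138 bits
H(A,B) = -[(1/2)·log₂(1/2) + (1/12)·log₂(1/12) + (5/12)·log₂(5/12)]
  = 0.5000 + 0.2987 + 0.5263
  = 1.3250 bits

I(A;B) = H(A) + H(B) - H(A,B)
  = 1.3250 + 0.4138 - 1.3250
  = 0.4138 bits

min(H(A), H(B)) = min(1.3250, 0.4138) = 0.4138 bits
Since 0.4138 ≤ 0.4138, the bound is satisfied ✓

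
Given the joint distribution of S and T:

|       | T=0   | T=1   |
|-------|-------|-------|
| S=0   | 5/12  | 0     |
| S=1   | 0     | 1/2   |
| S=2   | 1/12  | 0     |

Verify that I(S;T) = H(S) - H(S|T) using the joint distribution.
Left side, from I(S;T) = H(S) + H(T) - H(S,T):
Marginal P(S) (row sums):
  P(S=0) = 5/12 + 0 = 5/12
  P(S=1) = 0 + 1/2 = 1/2
  P(S=2) = 1/12 + 0 = 1/12
Marginal P(T) (column sums):
  P(T=0) = 5/12 + 0 + 1/12 = 1/2
  P(T=1) = 0 + 1/2 + 0 = 1/2

H(S) = -[(5/12)·log₂(5/12) + (1/2)·log₂(1/2) + (1/12)·log₂(1/12)]
  = 0.5263 + 0.5000 + 0.2987
  = 1.3250 bits
H(T) = -[(1/2)·log₂(1/2) + (1/2)·log₂(1/2)]
  = 0.5000 + 0.5000
  = 1.0000 bits
H(S,T) = -[(5/12)·log₂(5/12) + (1/2)·log₂(1/2) + (1/12)·log₂(1/12)]
  = 0.5263 + 0.5000 + 0.2987
  = 1.3250 bits

I(S;T) = H(S) + H(T) - H(S,T)
  = 1.3250 + 1.0000 - 1.3250
  = 1.0000 bits

Right side, with H(S|T) computed directly from the conditional probabilities:
H(S|T) = -Σ P(S,T)·log₂ P(S|T), where P(S|T) = P(S,T) / P(T)
  (cells with P(S,T) = 0 contribute 0)
  (S=0,T=0): P(S|T) = (5/12)/(1/2) = 5/6;  -(5/12)·log₂(5/6) = 0.1096
  (S=1,T=1): P(S|T) = (1/2)/(1/2) = 1;  -(1/2)·log₂(1) = 0.0000
  (S=2,T=0): P(S|T) = (1/12)/(1/2) = 1/6;  -(1/12)·log₂(1/6) = 0.2154
H(S|T) = 0.1096 + 0.0000 + 0.2154
  = 0.3250 bits
H(S) - H(S|T) = 1.3250 - 0.3250 = 1.0000 bits

Both sides equal 1.0000 bits, so I(S;T) = H(S) - H(S|T) ✓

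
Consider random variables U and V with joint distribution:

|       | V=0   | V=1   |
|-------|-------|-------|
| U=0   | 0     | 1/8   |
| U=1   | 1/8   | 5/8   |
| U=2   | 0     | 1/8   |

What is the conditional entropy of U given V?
Marginal P(V) (column sums):
  P(V=0) = 0 + 1/8 + 0 = 1/8
  P(V=1) = 1/8 + 5/8 + 1/8 = 7/8

H(U|V) = -Σ P(U,V)·log₂ P(U|V), where P(U|V) = P(U,V) / P(V)
  (cells with P(U,V) = 0 contribute 0)
  (U=0,V=1): P(U|V) = (1/8)/(7/8) = 1/7;  -(1/8)·log₂(1/7) = 0.3509
  (U=1,V=0): P(U|V) = (1/8)/(1/8) = 1;  -(1/8)·log₂(1) = 0.0000
  (U=1,V=1): P(U|V) = (5/8)/(7/8) = 5/7;  -(5/8)·log₂(5/7) = 0.3034
  (U=2,V=1): P(U|V) = (1/8)/(7/8) = 1/7;  -(1/8)·log₂(1/7) = 0.3509
H(U|V) = 0.3509 + 0.0000 + 0.3034 + 0.3509
  = 1.0052 bits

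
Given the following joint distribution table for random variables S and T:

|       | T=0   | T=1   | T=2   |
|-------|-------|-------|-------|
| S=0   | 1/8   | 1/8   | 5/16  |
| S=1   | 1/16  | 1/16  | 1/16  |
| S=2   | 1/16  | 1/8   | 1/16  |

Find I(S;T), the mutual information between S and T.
Marginal P(S) (row sums):
  P(S=0) = 1/8 + 1/8 + 5/16 = 9/16
  P(S=1) = 1/16 + 1/16 + 1/16 = 3/16
  P(S=2) = 1/16 + 1/8 + 1/16 = 1/4
Marginal P(T) (column sums):
  P(T=0) = 1/8 + 1/16 + 1/16 = 1/4
  P(T=1) = 1/8 + 1/16 + 1/8 = 5/16
  P(T=2) = 5/16 + 1/16 + 1/16 = 7/16

H(S) = -[(9/16)·log₂(9/16) + (3/16)·log₂(3/16) + (1/4)·log₂(1/4)]
  = 0.4669 + 0.4528 + 0.5000
  = 1.4197 bits
H(T) = -[(1/4)·log₂(1/4) + (5/16)·log₂(5/16) + (7/16)·log₂(7/16)]
  = 0.5000 + 0.5244 + 0.5218
  = 1.5462 bits
H(S,T) = -[(1/8)·log₂(1/8) + (1/8)·log₂(1/8) + (5/16)·log₂(5/16) + (1/16)·log₂(1/16) + (1/16)·log₂(1/16) + (1/16)·log₂(1/16) + (1/16)·log₂(1/16) + (1/8)·log₂(1/8) + (1/16)·log₂(1/16)]
  = 0.3750 + 0.3750 + 0.5244 + 0.2500 + 0.2500 + 0.2500 + 0.2500 + 0.3750 + 0.2500
  = 2.8994 bits

I(S;T) = H(S) + H(T) - H(S,T)
  = 1.4197 + 1.5462 - 2.8994
  = 0.0665 bits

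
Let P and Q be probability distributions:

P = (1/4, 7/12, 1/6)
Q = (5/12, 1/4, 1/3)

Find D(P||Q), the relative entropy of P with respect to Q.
D(P||Q) = Σ P(i) log₂(P(i)/Q(i))
  i=0: (1/4) × log₂((1/4)/(5/12)) = (1/4) × log₂(3/5) = -0.1842
  i=1: (7/12) × log₂((7/12)/(1/4)) = (7/12) × log₂(7/3) = 0.7131
  i=2: (1/6) × log₂((1/6)/(1/3)) = (1/6) × log₂(1/2) = -0.1667
D(P||Q) = -0.1842 + 0.7131 - 0.1667
  = 0.3622 bits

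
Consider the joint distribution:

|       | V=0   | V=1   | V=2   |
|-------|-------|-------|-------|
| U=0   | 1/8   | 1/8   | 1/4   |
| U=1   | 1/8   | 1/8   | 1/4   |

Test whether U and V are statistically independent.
Marginal P(U) (row sums):
  P(U=0) = 1/8 + 1/8 + 1/4 = 1/2
  P(U=1) = 1/8 + 1/8 + 1/4 = 1/2
Marginal P(V) (column sums):
  P(V=0) = 1/8 + 1/8 = 1/4
  P(V=1) = 1/8 + 1/8 = 1/4
  P(V=2) = 1/4 + 1/4 = 1/2

U and V are independent iff P(U=i,V=j) = P(U=i)·P(V=j) for every cell.
  P(U=0)·P(V=0) = 1/2 × 1/4 = 1/8 = P(U=0,V=0) ✓
  P(U=0)·P(V=1) = 1/2 × 1/4 = 1/8 = P(U=0,V=1) ✓
  P(U=0)·P(V=2) = 1/2 × 1/2 = 1/4 = P(U=0,V=2) ✓
  P(U=1)·P(V=0) = 1/2 × 1/4 = 1/8 = P(U=1,V=0) ✓
  P(U=1)·P(V=1) = 1/2 × 1/4 = 1/8 = P(U=1,V=1) ✓
  P(U=1)·P(V=2) = 1/2 × 1/2 = 1/4 = P(U=1,V=2) ✓

Yes, U and V are independent: every cell factors, so I(U;V) = 0 bits.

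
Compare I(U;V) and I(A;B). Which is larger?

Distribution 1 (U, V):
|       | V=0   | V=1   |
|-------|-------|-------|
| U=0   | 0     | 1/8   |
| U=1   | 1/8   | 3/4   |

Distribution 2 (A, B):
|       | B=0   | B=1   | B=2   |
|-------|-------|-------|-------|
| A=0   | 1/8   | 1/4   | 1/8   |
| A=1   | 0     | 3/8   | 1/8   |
Distribution 1 (U, V):
Marginal P(U) (row sums):
  P(U=0) = 0 + 1/8 = 1/8
  P(U=1) = 1/8 + 3/4 = 7/8
Marginal P(V) (column sums):
  P(V=0) = 0 + 1/8 = 1/8
  P(V=1) = 1/8 + 3/4 = 7/8

H(U) = -[(1/8)·log₂(1/8) + (7/8)·log₂(7/8)]
  = 0.3750 + 0.1686
  = 0.5436 bits
H(V) = -[(1/8)·log₂(1/8) + (7/8)·log₂(7/8)]
  = 0.3750 + 0.1686
  = 0.5436 bits
H(U,V) = -[(1/8)·log₂(1/8) + (1/8)·log₂(1/8) + (3/4)·log₂(3/4)]
  = 0.3750 + 0.3750 + 0.3113
  = 1.0613 bits

I(U;V) = H(U) + H(V) - H(U,V)
  = 0.5436 + 0.5436 - 1.0613
  = 0.0259 bits

Distribution 2 (A, B):
Marginal P(A) (row sums):
  P(A=0) = 1/8 + 1/4 + 1/8 = 1/2
  P(A=1) = 0 + 3/8 + 1/8 = 1/2
Marginal P(B) (column sums):
  P(B=0) = 1/8 + 0 = 1/8
  P(B=1) = 1/4 + 3/8 = 5/8
  P(B=2) = 1/8 + 1/8 = 1/4

H(A) = -[(1/2)·log₂(1/2) + (1/2)·log₂(1/2)]
  = 0.5000 + 0.5000
  = 1.0000 bits
H(B) = -[(1/8)·log₂(1/8) + (5/8)·log₂(5/8) + (1/4)·log₂(1/4)]
  = 0.3750 + 0.4238 + 0.5000
  = 1.2988 bits
H(A,B) = -[(1/8)·log₂(1/8) + (1/4)·log₂(1/4) + (1/8)·log₂(1/8) + (3/8)·log₂(3/8) + (1/8)·log₂(1/8)]
  = 0.3750 + 0.5000 + 0.3750 + 0.5306 + 0.3750
  = 2.1556 bits

I(A;B) = H(A) + H(B) - H(A,B)
  = 1.0000 + 1.2988 - 2.1556
  = 0.1432 bits

I(A;B) = 0.1432 bits > I(U;V) = 0.0259 bits, so (A, B) has the higher mutual information (stronger dependence).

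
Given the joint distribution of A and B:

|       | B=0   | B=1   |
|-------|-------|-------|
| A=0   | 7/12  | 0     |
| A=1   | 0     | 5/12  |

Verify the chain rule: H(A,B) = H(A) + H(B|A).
Left side:
H(A,B) = -[(7/12)·log₂(7/12) + (5/12)·log₂(5/12)]
  = 0.4536 + 0.5263
  = 0.9799 bits

Right side:
Marginal P(A) (row sums):
  P(A=0) = 7/12 + 0 = 7/12
  P(A=1) = 0 + 5/12 = 5/12
H(A) = -[(7/12)·log₂(7/12) + (5/12)·log₂(5/12)]
  = 0.4536 + 0.5263
  = 0.9799 bits
H(B|A) = -Σ P(A,B)·log₂ P(B|A), where P(B|A) = P(A,B) / P(A)
  (cells with P(A,B) = 0 contribute 0)
  (A=0,B=0): P(B|A) = (7/12)/(7/12) = 1;  -(7/12)·log₂(1) = 0.0000
  (A=1,B=1): P(B|A) = (5/12)/(5/12) = 1;  -(5/12)·log₂(1) = 0.0000
H(B|A) = 0.0000 + 0.0000
  = 0.0000 bits
H(A) + H(B|A) = 0.9799 + 0.0000 = 0.9799 bits

Both sides equal 0.9799 bits, so the chain rule holds ✓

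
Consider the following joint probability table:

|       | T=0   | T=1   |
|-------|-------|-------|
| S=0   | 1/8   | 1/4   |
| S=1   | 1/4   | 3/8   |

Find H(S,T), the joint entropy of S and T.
H(S,T) = -Σ P(S,T) log₂ P(S,T), summed over the non-zero cells:
H(S,T) = -[(1/8)·log₂(1/8) + (1/4)·log₂(1/4) + (1/4)·log₂(1/4) + (3/8)·log₂(3/8)]
  = 0.3750 + 0.5000 + 0.5000 + 0.5306
  = 1.9056 bits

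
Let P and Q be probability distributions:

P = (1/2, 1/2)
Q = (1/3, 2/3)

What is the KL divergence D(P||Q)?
D(P||Q) = Σ P(i) log₂(P(i)/Q(i))
  i=0: (1/2) × log₂((1/2)/(1/3)) = (1/2) × log₂(3/2) = 0.2925
  i=1: (1/2) × log₂((1/2)/(2/3)) = (1/2) × log₂(3/4) = -0.2075
D(P||Q) = 0.2925 - 0.2075
  = 0.0850 bits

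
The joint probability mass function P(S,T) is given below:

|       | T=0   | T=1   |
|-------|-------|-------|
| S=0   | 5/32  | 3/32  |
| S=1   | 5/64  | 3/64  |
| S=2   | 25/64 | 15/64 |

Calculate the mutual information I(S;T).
Marginal P(S) (row sums):
  P(S=0) = 5/32 + 3/32 = 1/4
  P(S=1) = 5/64 + 3/64 = 1/8
  P(S=2) = 25/64 + 15/64 = 5/8
Marginal P(T) (column sums):
  P(T=0) = 5/32 + 5/64 + 25/64 = 5/8
  P(T=1) = 3/32 + 3/64 + 15/64 = 3/8

H(S) = -[(1/4)·log₂(1/4) + (1/8)·log₂(1/8) + (5/8)·log₂(5/8)]
  = 0.5000 + 0.3750 + 0.4238
  = 1.2988 bits
H(T) = -[(5/8)·log₂(5/8) + (3/8)·log₂(3/8)]
  = 0.4238 + 0.5306
  = 0.9544 bits
H(S,T) = -[(5/32)·log₂(5/32) + (3/32)·log₂(3/32) + (5/64)·log₂(5/64) + (3/64)·log₂(3/64) + (25/64)·log₂(25/64) + (15/64)·log₂(15/64)]
  = 0.4184 + 0.3202 + 0.2873 + 0.2070 + 0.5297 + 0.4906
  = 2.2532 bits

I(S;T) = H(S) + H(T) - H(S,T)
  = 1.2988 + 0.9544 - 2.2532
  = 0.0000 bits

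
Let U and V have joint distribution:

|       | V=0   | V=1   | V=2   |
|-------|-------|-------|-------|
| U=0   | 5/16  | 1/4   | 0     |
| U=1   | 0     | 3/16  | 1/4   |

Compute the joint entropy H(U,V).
H(U,V) = -Σ P(U,V) log₂ P(U,V), summed over the non-zero cells:
H(U,V) = -[(5/16)·log₂(5/16) + (1/4)·log₂(1/4) + (3/16)·log₂(3/16) + (1/4)·log₂(1/4)]
  = 0.5244 + 0.5000 + 0.4528 + 0.5000
  = 1.9772 bits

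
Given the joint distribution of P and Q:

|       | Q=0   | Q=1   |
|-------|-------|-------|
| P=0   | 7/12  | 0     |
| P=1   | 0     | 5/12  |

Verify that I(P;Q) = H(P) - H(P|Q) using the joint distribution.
Left side, from I(P;Q) = H(P) + H(Q) - H(P,Q):
Marginal P(P) (row sums):
  P(P=0) = 7/12 + 0 = 7/12
  P(P=1) = 0 + 5/12 = 5/12
Marginal P(Q) (column sums):
  P(Q=0) = 7/12 + 0 = 7/12
  P(Q=1) = 0 + 5/12 = 5/12

H(P) = -[(7/12)·log₂(7/12) + (5/12)·log₂(5/12)]
  = 0.4536 + 0.5263
  = 0.9799 bits
H(Q) = -[(7/12)·log₂(7/12) + (5/12)·log₂(5/12)]
  = 0.4536 + 0.5263
  = 0.9799 bits
H(P,Q) = -[(7/12)·log₂(7/12) + (5/12)·log₂(5/12)]
  = 0.4536 + 0.5263
  = 0.9799 bits

I(P;Q) = H(P) + H(Q) - H(P,Q)
  = 0.9799 + 0.9799 - 0.9799
  = 0.9799 bits

Right side, with H(P|Q) computed directly from the conditional probabilities:
H(P|Q) = -Σ P(P,Q)·log₂ P(P|Q), where P(P|Q) = P(P,Q) / P(Q)
  (cells with P(P,Q) = 0 contribute 0)
  (P=0,Q=0): P(P|Q) = (7/12)/(7/12) = 1;  -(7/12)·log₂(1) = 0.0000
  (P=1,Q=1): P(P|Q) = (5/12)/(5/12) = 1;  -(5/12)·log₂(1) = 0.0000
H(P|Q) = 0.0000 + 0.0000
  = 0.0000 bits
H(P) - H(P|Q) = 0.9799 - 0.0000 = 0.9799 bits

Both sides equal 0.9799 bits, so I(P;Q) = H(P) - H(P|Q) ✓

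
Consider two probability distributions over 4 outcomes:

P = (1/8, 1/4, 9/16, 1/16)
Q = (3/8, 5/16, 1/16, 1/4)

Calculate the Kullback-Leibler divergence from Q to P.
D(P||Q) = Σ P(i) log₂(P(i)/Q(i))
  i=0: (1/8) × log₂((1/8)/(3/8)) = (1/8) × log₂(1/3) = -0.1981
  i=1: (1/4) × log₂((1/4)/(5/16)) = (1/4) × log₂(4/5) = -0.0805
  i=2: (9/16) × log₂((9/16)/(1/16)) = (9/16) × log₂(9) = 1.7831
  i=3: (1/16) × log₂((1/16)/(1/4)) = (1/16) × log₂(1/4) = -0.1250
D(P||Q) = -0.1981 - 0.0805 + 1.7831 - 0.1250
  = 1.3795 bits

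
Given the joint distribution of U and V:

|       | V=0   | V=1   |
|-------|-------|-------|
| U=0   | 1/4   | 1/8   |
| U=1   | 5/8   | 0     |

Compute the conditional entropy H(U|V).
Marginal P(V) (column sums):
  P(V=0) = 1/4 + 5/8 = 7/8
  P(V=1) = 1/8 + 0 = 1/8

H(U|V) = -Σ P(U,V)·log₂ P(U|V), where P(U|V) = P(U,V) / P(V)
  (cells with P(U,V) = 0 contribute 0)
  (U=0,V=0): P(U|V) = (1/4)/(7/8) = 2/7;  -(1/4)·log₂(2/7) = 0.4518
  (U=0,V=1): P(U|V) = (1/8)/(1/8) = 1;  -(1/8)·log₂(1) = 0.0000
  (U=1,V=0): P(U|V) = (5/8)/(7/8) = 5/7;  -(5/8)·log₂(5/7) = 0.3034
H(U|V) = 0.4518 + 0.0000 + 0.3034
  = 0.7552 bits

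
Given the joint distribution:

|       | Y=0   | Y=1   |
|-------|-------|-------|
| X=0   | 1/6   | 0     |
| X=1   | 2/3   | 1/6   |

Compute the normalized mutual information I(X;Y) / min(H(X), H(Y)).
Marginal P(X) (row sums):
  P(X=0) = 1/6 + 0 = 1/6
  P(X=1) = 2/3 + 1/6 = 5/6
Marginal P(Y) (column sums):
  P(Y=0) = 1/6 + 2/3 = 5/6
  P(Y=1) = 0 + 1/6 = 1/6

H(X) = -[(1/6)·log₂(1/6) + (5/6)·log₂(5/6)]
  = 0.4308 + 0.2192
  = 0.6500 bits
H(Y) = -[(5/6)·log₂(5/6) + (1/6)·log₂(1/6)]
  = 0.2192 + 0.4308
  = 0.6500 bits
H(X,Y) = -[(1/6)·log₂(1/6) + (2/3)·log₂(2/3) + (1/6)·log₂(1/6)]
  = 0.4308 + 0.3900 + 0.4308
  = 1.2516 bits

I(X;Y) = H(X) + H(Y) - H(X,Y)
  = 0.6500 + 0.6500 - 1.2516
  = 0.0484 bits

min(H(X), H(Y)) = min(0.6500, 0.6500) = 0.6500 bits
Normalized MI = 0.0484 / 0.6500 = 0.0745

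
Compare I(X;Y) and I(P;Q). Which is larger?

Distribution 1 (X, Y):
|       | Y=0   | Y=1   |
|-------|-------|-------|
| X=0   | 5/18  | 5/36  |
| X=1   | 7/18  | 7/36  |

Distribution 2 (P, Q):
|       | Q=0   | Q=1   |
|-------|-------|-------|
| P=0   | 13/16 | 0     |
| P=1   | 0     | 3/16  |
Distribution 1 (X, Y):
Marginal P(X) (row sums):
  P(X=0) = 5/18 + 5/36 = 5/12
  P(X=1) = 7/18 + 7/36 = 7/12
Marginal P(Y) (column sums):
  P(Y=0) = 5/18 + 7/18 = 2/3
  P(Y=1) = 5/36 + 7/36 = 1/3

H(X) = -[(5/12)·log₂(5/12) + (7/12)·log₂(7/12)]
  = 0.5263 + 0.4536
  = 0.9799 bits
H(Y) = -[(2/3)·log₂(2/3) + (1/3)·log₂(1/3)]
  = 0.3900 + 0.5283
  = 0.9183 bits
H(X,Y) = -[(5/18)·log₂(5/18) + (5/36)·log₂(5/36) + (7/18)·log₂(7/18) + (7/36)·log₂(7/36)]
  = 0.5133 + 0.3956 + 0.5299 + 0.4594
  = 1.8982 bits

I(X;Y) = H(X) + H(Y) - H(X,Y)
  = 0.9799 + 0.9183 - 1.8982
  = 0.0000 bits

Distribution 2 (P, Q):
Marginal P(P) (row sums):
  P(P=0) = 13/16 + 0 = 13/16
  P(P=1) = 0 + 3/16 = 3/16
Marginal P(Q) (column sums):
  P(Q=0) = 13/16 + 0 = 13/16
  P(Q=1) = 0 + 3/16 = 3/16

H(P) = -[(13/16)·log₂(13/16) + (3/16)·log₂(3/16)]
  = 0.2434 + 0.4528
  = 0.6962 bits
H(Q) = -[(13/16)·log₂(13/16) + (3/16)·log₂(3/16)]
  = 0.2434 + 0.4528
  = 0.6962 bits
H(P,Q) = -[(13/16)·log₂(13/16) + (3/16)·log₂(3/16)]
  = 0.2434 + 0.4528
  = 0.6962 bits

I(P;Q) = H(P) + H(Q) - H(P,Q)
  = 0.6962 + 0.6962 - 0.6962
  = 0.6962 bits

I(P;Q) = 0.6962 bits > I(X;Y) = 0.0000 bits, so (P, Q) has the higher mutual information (stronger dependence).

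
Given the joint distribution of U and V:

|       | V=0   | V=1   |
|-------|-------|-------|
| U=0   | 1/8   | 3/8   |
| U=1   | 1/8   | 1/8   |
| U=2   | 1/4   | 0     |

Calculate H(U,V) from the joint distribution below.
H(U,V) = -Σ P(U,V) log₂ P(U,V), summed over the non-zero cells:
H(U,V) = -[(1/8)·log₂(1/8) + (3/8)·log₂(3/8) + (1/8)·log₂(1/8) + (1/8)·log₂(1/8) + (1/4)·log₂(1/4)]
  = 0.3750 + 0.5306 + 0.3750 + 0.3750 + 0.5000
  = 2.1556 bits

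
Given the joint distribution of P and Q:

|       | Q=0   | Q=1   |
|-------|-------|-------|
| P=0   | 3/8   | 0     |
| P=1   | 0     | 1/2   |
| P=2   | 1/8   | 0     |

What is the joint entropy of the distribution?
H(P,Q) = -Σ P(P,Q) log₂ P(P,Q), summed over the non-zero cells:
H(P,Q) = -[(3/8)·log₂(3/8) + (1/2)·log₂(1/2) + (1/8)·log₂(1/8)]
  = 0.5306 + 0.5000 + 0.3750
  = 1.4056 bits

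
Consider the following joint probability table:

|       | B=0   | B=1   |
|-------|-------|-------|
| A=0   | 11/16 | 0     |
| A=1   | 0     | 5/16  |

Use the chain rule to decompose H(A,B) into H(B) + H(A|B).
By the chain rule: H(A,B) = H(B) + H(A|B)

Marginal P(B) (column sums):
  P(B=0) = 11/16 + 0 = 11/16
  P(B=1) = 0 + 5/16 = 5/16
H(B) = -[(11/16)·log₂(11/16) + (5/16)·log₂(5/16)]
  = 0.3716 + 0.5244
  = 0.8960 bits
H(A|B) = -Σ P(A,B)·log₂ P(A|B), where P(A|B) = P(A,B) / P(B)
  (cells with P(A,B) = 0 contribute 0)
  (A=0,B=0): P(A|B) = (11/16)/(11/16) = 1;  -(11/16)·log₂(1) = 0.0000
  (A=1,B=1): P(A|B) = (5/16)/(5/16) = 1;  -(5/16)·log₂(1) = 0.0000
H(A|B) = 0.0000 + 0.0000
  = 0.0000 bits

H(A,B) = H(B) + H(A|B) = 0.8960 + 0.0000 = 0.8960 bits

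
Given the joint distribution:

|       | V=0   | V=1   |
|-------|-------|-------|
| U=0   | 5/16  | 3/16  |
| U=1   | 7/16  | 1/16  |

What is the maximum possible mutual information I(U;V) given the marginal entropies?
The upper bound on mutual information is I(U;V) ≤ min(H(U), H(V)).

Marginal P(U) (row sums):
  P(U=0) = 5/16 + 3/16 = 1/2
  P(U=1) = 7/16 + 1/16 = 1/2
Marginal P(V) (column sums):
  P(V=0) = 5/16 + 7/16 = 3/4
  P(V=1) = 3/16 + 1/16 = 1/4

H(U) = -[(1/2)·log₂(1/2) + (1/2)·log₂(1/2)]
  = 0.5000 + 0.5000
  = 1.0000 bits
H(V) = -[(3/4)·log₂(3/4) + (1/4)·log₂(1/4)]
  = 0.3113 + 0.5000
  = 0.8113 bits

Maximum possible I(U;V) = min(1.0000, 0.8113) = 0.8113 bits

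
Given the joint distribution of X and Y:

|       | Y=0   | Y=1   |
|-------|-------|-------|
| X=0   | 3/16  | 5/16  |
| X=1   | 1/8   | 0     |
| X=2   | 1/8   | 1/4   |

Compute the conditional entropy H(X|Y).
Marginal P(Y) (column sums):
  P(Y=0) = 3/16 + 1/8 + 1/8 = 7/16
  P(Y=1) = 5/16 + 0 + 1/4 = 9/16

H(X|Y) = -Σ P(X,Y)·log₂ P(X|Y), where P(X|Y) = P(X,Y) / P(Y)
  (cells with P(X,Y) = 0 contribute 0)
  (X=0,Y=0): P(X|Y) = (3/16)/(7/16) = 3/7;  -(3/16)·log₂(3/7) = 0.2292
  (X=0,Y=1): P(X|Y) = (5/16)/(9/16) = 5/9;  -(5/16)·log₂(5/9) = 0.2650
  (X=1,Y=0): P(X|Y) = (1/8)/(7/16) = 2/7;  -(1/8)·log₂(2/7) = 0.2259
  (X=2,Y=0): P(X|Y) = (1/8)/(7/16) = 2/7;  -(1/8)·log₂(2/7) = 0.2259
  (X=2,Y=1): P(X|Y) = (1/4)/(9/16) = 4/9;  -(1/4)·log₂(4/9) = 0.2925
H(X|Y) = 0.2292 + 0.2650 + 0.2259 + 0.2259 + 0.2925
  = 1.2385 bits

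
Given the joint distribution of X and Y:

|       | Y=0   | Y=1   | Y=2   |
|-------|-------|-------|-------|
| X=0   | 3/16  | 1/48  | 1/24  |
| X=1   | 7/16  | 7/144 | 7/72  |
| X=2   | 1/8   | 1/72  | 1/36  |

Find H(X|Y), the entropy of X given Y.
Marginal P(Y) (column sums):
  P(Y=0) = 3/16 + 7/16 + 1/8 = 3/4
  P(Y=1) = 1/48 + 7/144 + 1/72 = 1/12
  P(Y=2) = 1/24 + 7/72 + 1/36 = 1/6

H(X|Y) = -Σ P(X,Y)·log₂ P(X|Y), where P(X|Y) = P(X,Y) / P(Y)
  (X=0,Y=0): P(X|Y) = (3/16)/(3/4) = 1/4;  -(3/16)·log₂(1/4) = 0.3750
  (X=0,Y=1): P(X|Y) = (1/48)/(1/12) = 1/4;  -(1/48)·log₂(1/4) = 0.0417
  (X=0,Y=2): P(X|Y) = (1/24)/(1/6) = 1/4;  -(1/24)·log₂(1/4) = 0.0833
  (X=1,Y=0): P(X|Y) = (7/16)/(3/4) = 7/12;  -(7/16)·log₂(7/12) = 0.3402
  (X=1,Y=1): P(X|Y) = (7/144)/(1/12) = 7/12;  -(7/144)·log₂(7/12) = 0.0378
  (X=1,Y=2): P(X|Y) = (7/72)/(1/6) = 7/12;  -(7/72)·log₂(7/12) = 0.0756
  (X=2,Y=0): P(X|Y) = (1/8)/(3/4) = 1/6;  -(1/8)·log₂(1/6) = 0.3231
  (X=2,Y=1): P(X|Y) = (1/72)/(1/12) = 1/6;  -(1/72)·log₂(1/6) = 0.0359
  (X=2,Y=2): P(X|Y) = (1/36)/(1/6) = 1/6;  -(1/36)·log₂(1/6) = 0.0718
H(X|Y) = 0.3750 + 0.0417 + 0.0833 + 0.3402 + 0.0378 + 0.0756 + 0.3231 + 0.0359 + 0.0718
  = 1.3844 bits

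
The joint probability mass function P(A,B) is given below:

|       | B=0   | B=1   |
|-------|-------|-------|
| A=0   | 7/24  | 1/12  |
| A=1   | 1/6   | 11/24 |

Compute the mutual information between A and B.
Marginal P(A) (row sums):
  P(A=0) = 7/24 + 1/12 = 3/8
  P(A=1) = 1/6 + 11/24 = 5/8
Marginal P(B) (column sums):
  P(B=0) = 7/24 + 1/6 = 11/24
  P(B=1) = 1/12 + 11/24 = 13/24

H(A) = -[(3/8)·log₂(3/8) + (5/8)·log₂(5/8)]
  = 0.5306 + 0.4238
  = 0.9544 bits
H(B) = -[(11/24)·log₂(11/24) + (13/24)·log₂(13/24)]
  = 0.5159 + 0.4791
  = 0.9950 bits
H(A,B) = -[(7/24)·log₂(7/24) + (1/12)·log₂(1/12) + (1/6)·log₂(1/6) + (11/24)·log₂(11/24)]
  = 0.5185 + 0.2987 + 0.4308 + 0.5159
  = 1.7639 bits

I(A;B) = H(A) + H(B) - H(A,B)
  = 0.9544 + 0.9950 - 1.7639
  = 0.1855 bits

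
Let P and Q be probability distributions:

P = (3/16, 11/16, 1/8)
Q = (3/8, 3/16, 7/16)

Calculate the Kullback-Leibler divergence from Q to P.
D(P||Q) = Σ P(i) log₂(P(i)/Q(i))
  i=0: (3/16) × log₂((3/16)/(3/8)) = (3/16) × log₂(1/2) = -0.1875
  i=1: (11/16) × log₂((11/16)/(3/16)) = (11/16) × log₂(11/3) = 1.2887
  i=2: (1/8) × log₂((1/8)/(7/16)) = (1/8) × log₂(2/7) = -0.2259
D(P||Q) = -0.1875 + 1.2887 - 0.2259
  = 0.8753 bits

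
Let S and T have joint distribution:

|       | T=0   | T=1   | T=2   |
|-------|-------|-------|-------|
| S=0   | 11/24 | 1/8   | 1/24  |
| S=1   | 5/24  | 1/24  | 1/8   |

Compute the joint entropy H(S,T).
H(S,T) = -Σ P(S,T) log₂ P(S,T), summed over the non-zero cells:
H(S,T) = -[(11/24)·log₂(11/24) + (1/8)·log₂(1/8) + (1/24)·log₂(1/24) + (5/24)·log₂(5/24) + (1/24)·log₂(1/24) + (1/8)·log₂(1/8)]
  = 0.5159 + 0.3750 + 0.1910 + 0.4715 + 0.1910 + 0.3750
  = 2.1194 bits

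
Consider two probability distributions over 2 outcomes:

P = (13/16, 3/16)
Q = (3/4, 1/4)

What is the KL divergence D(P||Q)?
D(P||Q) = Σ P(i) log₂(P(i)/Q(i))
  i=0: (13/16) × log₂((13/16)/(3/4)) = (13/16) × log₂(13/12) = 0.0938
  i=1: (3/16) × log₂((3/16)/(1/4)) = (3/16) × log₂(3/4) = -0.0778
D(P||Q) = 0.0938 - 0.0778
  = 0.0160 bits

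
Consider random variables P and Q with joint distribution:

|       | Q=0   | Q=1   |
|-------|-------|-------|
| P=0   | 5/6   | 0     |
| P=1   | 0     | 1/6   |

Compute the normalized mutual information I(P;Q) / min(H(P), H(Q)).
Marginal P(P) (row sums):
  P(P=0) = 5/6 + 0 = 5/6
  P(P=1) = 0 + 1/6 = 1/6
Marginal P(Q) (column sums):
  P(Q=0) = 5/6 + 0 = 5/6
  P(Q=1) = 0 + 1/6 = 1/6

H(P) = -[(5/6)·log₂(5/6) + (1/6)·log₂(1/6)]
  = 0.2192 + 0.4308
  = 0.6500 bits
H(Q) = -[(5/6)·log₂(5/6) + (1/6)·log₂(1/6)]
  = 0.2192 + 0.4308
  = 0.6500 bits
H(P,Q) = -[(5/6)·log₂(5/6) + (1/6)·log₂(1/6)]
  = 0.2192 + 0.4308
  = 0.6500 bits

I(P;Q) = H(P) + H(Q) - H(P,Q)
  = 0.6500 + 0.6500 - 0.6500
  = 0.6500 bits

min(H(P), H(Q)) = min(0.6500, 0.6500) = 0.6500 bits
Normalized MI = 0.6500 / 0.6500 = 1.0000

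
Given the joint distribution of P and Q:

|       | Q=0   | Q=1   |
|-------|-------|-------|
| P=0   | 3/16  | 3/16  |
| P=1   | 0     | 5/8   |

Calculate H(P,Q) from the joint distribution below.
H(P,Q) = -Σ P(P,Q) log₂ P(P,Q), summed over the non-zero cells:
H(P,Q) = -[(3/16)·log₂(3/16) + (3/16)·log₂(3/16) + (5/8)·log₂(5/8)]
  = 0.4528 + 0.4528 + 0.4238
  = 1.3294 bits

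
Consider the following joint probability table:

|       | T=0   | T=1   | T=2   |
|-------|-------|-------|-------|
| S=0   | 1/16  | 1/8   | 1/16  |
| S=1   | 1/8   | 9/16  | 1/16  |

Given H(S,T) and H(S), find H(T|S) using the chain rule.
From the chain rule: H(S,T) = H(S) + H(T|S)
Therefore: H(T|S) = H(S,T) - H(S)

H(S,T) = -[(1/16)·log₂(1/16) + (1/8)·log₂(1/8) + (1/16)·log₂(1/16) + (1/8)·log₂(1/8) + (9/16)·log₂(9/16) + (1/16)·log₂(1/16)]
  = 0.2500 + 0.3750 + 0.2500 + 0.3750 + 0.4669 + 0.2500
  = 1.9669 bits
Marginal P(S) (row sums):
  P(S=0) = 1/16 + 1/8 + 1/16 = 1/4
  P(S=1) = 1/8 + 9/16 + 1/16 = 3/4
H(S) = -[(1/4)·log₂(1/4) + (3/4)·log₂(3/4)]
  = 0.5000 + 0.3113
  = 0.8113 bits

H(T|S) = 1.9669 - 0.8113 = 1.1556 bits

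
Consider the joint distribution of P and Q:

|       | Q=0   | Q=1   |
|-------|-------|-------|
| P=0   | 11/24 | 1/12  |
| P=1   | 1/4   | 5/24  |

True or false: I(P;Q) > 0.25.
Marginal P(P) (row sums):
  P(P=0) = 11/24 + 1/12 = 13/24
  P(P=1) = 1/4 + 5/24 = 11/24
Marginal P(Q) (column sums):
  P(Q=0) = 11/24 + 1/4 = 17/24
  P(Q=1) = 1/12 + 5/24 = 7/24

H(P) = -[(13/24)·log₂(13/24) + (11/24)·log₂(11/24)]
  = 0.4791 + 0.5159
  = 0.9950 bits
H(Q) = -[(17/24)·log₂(17/24) + (7/24)·log₂(7/24)]
  = 0.3524 + 0.5185
  = 0.8709 bits
H(P,Q) = -[(11/24)·log₂(11/24) + (1/12)·log₂(1/12) + (1/4)·log₂(1/4) + (5/24)·log₂(5/24)]
  = 0.5159 + 0.2987 + 0.5000 + 0.4715
  = 1.7861 bits

I(P;Q) = H(P) + H(Q) - H(P,Q)
  = 0.9950 + 0.8709 - 1.7861
  = 0.0798 bits

False. I(P;Q) = 0.0798 bits, which is ≤ 0.25 bits.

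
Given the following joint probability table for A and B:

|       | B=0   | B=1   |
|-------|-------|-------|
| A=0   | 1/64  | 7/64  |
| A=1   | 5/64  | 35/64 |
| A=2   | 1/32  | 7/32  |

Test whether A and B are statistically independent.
Marginal P(A) (row sums):
  P(A=0) = 1/64 + 7/64 = 1/8
  P(A=1) = 5/64 + 35/64 = 5/8
  P(A=2) = 1/32 + 7/32 = 1/4
Marginal P(B) (column sums):
  P(B=0) = 1/64 + 5/64 + 1/32 = 1/8
  P(B=1) = 7/64 + 35/64 + 7/32 = 7/8

A and B are independent iff P(A=i,B=j) = P(A=i)·P(B=j) for every cell.
  P(A=0)·P(B=0) = 1/8 × 1/8 = 1/64 = P(A=0,B=0) ✓
  P(A=0)·P(B=1) = 1/8 × 7/8 = 7/64 = P(A=0,B=1) ✓
  P(A=1)·P(B=0) = 5/8 × 1/8 = 5/64 = P(A=1,B=0) ✓
  P(A=1)·P(B=1) = 5/8 × 7/8 = 35/64 = P(A=1,B=1) ✓
  P(A=2)·P(B=0) = 1/4 × 1/8 = 1/32 = P(A=2,B=0) ✓
  P(A=2)·P(B=1) = 1/4 × 7/8 = 7/32 = P(A=2,B=1) ✓

Yes, A and B are independent: every cell factors, so I(A;B) = 0 bits.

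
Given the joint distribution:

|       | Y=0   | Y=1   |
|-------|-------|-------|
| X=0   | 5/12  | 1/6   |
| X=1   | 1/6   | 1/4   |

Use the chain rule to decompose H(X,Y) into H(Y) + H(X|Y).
By the chain rule: H(X,Y) = H(Y) + H(X|Y)

Marginal P(Y) (column sums):
  P(Y=0) = 5/12 + 1/6 = 7/12
  P(Y=1) = 1/6 + 1/4 = 5/12
H(Y) = -[(7/12)·log₂(7/12) + (5/12)·log₂(5/12)]
  = 0.4536 + 0.5263
  = 0.9799 bits
H(X|Y) = -Σ P(X,Y)·log₂ P(X|Y), where P(X|Y) = P(X,Y) / P(Y)
  (X=0,Y=0): P(X|Y) = (5/12)/(7/12) = 5/7;  -(5/12)·log₂(5/7) = 0.2023
  (X=0,Y=1): P(X|Y) = (1/6)/(5/12) = 2/5;  -(1/6)·log₂(2/5) = 0.2203
  (X=1,Y=0): P(X|Y) = (1/6)/(7/12) = 2/7;  -(1/6)·log₂(2/7) = 0.3012
  (X=1,Y=1): P(X|Y) = (1/4)/(5/12) = 3/5;  -(1/4)·log₂(3/5) = 0.1842
H(X|Y) = 0.2023 + 0.2203 + 0.3012 + 0.1842
  = 0.9080 bits

H(X,Y) = H(Y) + H(X|Y) = 0.9799 + 0.9080 = 1.8879 bits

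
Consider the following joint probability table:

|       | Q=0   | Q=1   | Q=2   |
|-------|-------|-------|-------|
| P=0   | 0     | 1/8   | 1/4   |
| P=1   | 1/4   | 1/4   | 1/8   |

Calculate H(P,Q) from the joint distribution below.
H(P,Q) = -Σ P(P,Q) log₂ P(P,Q), summed over the non-zero cells:
H(P,Q) = -[(1/8)·log₂(1/8) + (1/4)·log₂(1/4) + (1/4)·log₂(1/4) + (1/4)·log₂(1/4) + (1/8)·log₂(1/8)]
  = 0.3750 + 0.5000 + 0.5000 + 0.5000 + 0.3750
  = 2.2500 bits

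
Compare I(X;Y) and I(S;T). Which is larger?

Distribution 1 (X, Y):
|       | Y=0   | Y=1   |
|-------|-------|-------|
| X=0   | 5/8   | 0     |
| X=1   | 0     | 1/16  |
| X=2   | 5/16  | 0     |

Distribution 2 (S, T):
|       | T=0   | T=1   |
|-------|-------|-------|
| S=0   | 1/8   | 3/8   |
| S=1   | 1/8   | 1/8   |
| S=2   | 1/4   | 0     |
Distribution 1 (X, Y):
Marginal P(X) (row sums):
  P(X=0) = 5/8 + 0 = 5/8
  P(X=1) = 0 + 1/16 = 1/16
  P(X=2) = 5/16 + 0 = 5/16
Marginal P(Y) (column sums):
  P(Y=0) = 5/8 + 0 + 5/16 = 15/16
  P(Y=1) = 0 + 1/16 + 0 = 1/16

H(X) = -[(5/8)·log₂(5/8) + (1/16)·log₂(1/16) + (5/16)·log₂(5/16)]
  = 0.4238 + 0.2500 + 0.5244
  = 1.1982 bits
H(Y) = -[(15/16)·log₂(15/16) + (1/16)·log₂(1/16)]
  = 0.0873 + 0.2500
  = 0.3373 bits
H(X,Y) = -[(5/8)·log₂(5/8) + (1/16)·log₂(1/16) + (5/16)·log₂(5/16)]
  = 0.4238 + 0.2500 + 0.5244
  = 1.1982 bits

I(X;Y) = H(X) + H(Y) - H(X,Y)
  = 1.1982 + 0.3373 - 1.1982
  = 0.3373 bits

Distribution 2 (S, T):
Marginal P(S) (row sums):
  P(S=0) = 1/8 + 3/8 = 1/2
  P(S=1) = 1/8 + 1/8 = 1/4
  P(S=2) = 1/4 + 0 = 1/4
Marginal P(T) (column sums):
  P(T=0) = 1/8 + 1/8 + 1/4 = 1/2
  P(T=1) = 3/8 + 1/8 + 0 = 1/2

H(S) = -[(1/2)·log₂(1/2) + (1/4)·log₂(1/4) + (1/4)·log₂(1/4)]
  = 0.5000 + 0.5000 + 0.5000
  = 1.5000 bits
H(T) = -[(1/2)·log₂(1/2) + (1/2)·log₂(1/2)]
  = 0.5000 + 0.5000
  = 1.0000 bits
H(S,T) = -[(1/8)·log₂(1/8) + (3/8)·log₂(3/8) + (1/8)·log₂(1/8) + (1/8)·log₂(1/8) + (1/4)·log₂(1/4)]
  = 0.3750 + 0.5306 + 0.3750 + 0.3750 + 0.5000
  = 2.1556 bits

I(S;T) = H(S) + H(T) - H(S,T)
  = 1.5000 + 1.0000 - 2.1556
  = 0.3444 bits

I(S;T) = 0.3444 bits > I(X;Y) = 0.3373 bits, so (S, T) has the higher mutual information (stronger dependence).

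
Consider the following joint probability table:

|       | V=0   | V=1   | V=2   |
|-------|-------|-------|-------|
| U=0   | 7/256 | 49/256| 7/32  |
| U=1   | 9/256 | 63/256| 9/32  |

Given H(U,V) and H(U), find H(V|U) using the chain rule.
From the chain rule: H(U,V) = H(U) + H(V|U)
Therefore: H(V|U) = H(U,V) - H(U)

H(U,V) = -[(7/256)·log₂(7/256) + (49/256)·log₂(49/256) + (7/32)·log₂(7/32) + (9/256)·log₂(9/256) + (63/256)·log₂(63/256) + (9/32)·log₂(9/32)]
  = 0.1420 + 0.4566 + 0.4796 + 0.1698 + 0.4978 + 0.5147
  = 2.2605 bits
Marginal P(U) (row sums):
  P(U=0) = 7/256 + 49/256 + 7/32 = 7/16
  P(U=1) = 9/256 + 63/256 + 9/32 = 9/16
H(U) = -[(7/16)·log₂(7/16) + (9/16)·log₂(9/16)]
  = 0.5218 + 0.4669
  = 0.9887 bits

H(V|U) = 2.2605 - 0.9887 = 1.2718 bits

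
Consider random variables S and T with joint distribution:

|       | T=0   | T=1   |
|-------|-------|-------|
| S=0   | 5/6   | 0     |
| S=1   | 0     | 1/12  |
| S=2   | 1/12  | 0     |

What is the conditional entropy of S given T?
Marginal P(T) (column sums):
  P(T=0) = 5/6 + 0 + 1/12 = 11/12
  P(T=1) = 0 + 1/12 + 0 = 1/12

H(S|T) = -Σ P(S,T)·log₂ P(S|T), where P(S|T) = P(S,T) / P(T)
  (cells with P(S,T) = 0 contribute 0)
  (S=0,T=0): P(S|T) = (5/6)/(11/12) = 10/11;  -(5/6)·log₂(10/11) = 0.1146
  (S=1,T=1): P(S|T) = (1/12)/(1/12) = 1;  -(1/12)·log₂(1) = 0.0000
  (S=2,T=0): P(S|T) = (1/12)/(11/12) = 1/11;  -(1/12)·log₂(1/11) = 0.2883
H(S|T) = 0.1146 + 0.0000 + 0.2883
  = 0.4029 bits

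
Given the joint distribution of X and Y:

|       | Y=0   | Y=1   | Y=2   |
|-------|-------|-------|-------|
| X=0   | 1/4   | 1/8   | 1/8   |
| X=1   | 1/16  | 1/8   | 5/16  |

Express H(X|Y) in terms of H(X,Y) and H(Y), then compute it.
H(X|Y) = H(X,Y) - H(Y)

Marginal P(Y) (column sums):
  P(Y=0) = 1/4 + 1/16 = 5/16
  P(Y=1) = 1/8 + 1/8 = 1/4
  P(Y=2) = 1/8 + 5/16 = 7/16

H(X,Y) = -[(1/4)·log₂(1/4) + (1/8)·log₂(1/8) + (1/8)·log₂(1/8) + (1/16)·log₂(1/16) + (1/8)·log₂(1/8) + (5/16)·log₂(5/16)]
  = 0.5000 + 0.3750 + 0.3750 + 0.2500 + 0.3750 + 0.5244
  = 2.3994 bits
H(Y) = -[(5/16)·log₂(5/16) + (1/4)·log₂(1/4) + (7/16)·log₂(7/16)]
  = 0.5244 + 0.5000 + 0.5218
  = 1.5462 bits

H(X|Y) = 2.3994 - 1.5462 = 0.8532 bits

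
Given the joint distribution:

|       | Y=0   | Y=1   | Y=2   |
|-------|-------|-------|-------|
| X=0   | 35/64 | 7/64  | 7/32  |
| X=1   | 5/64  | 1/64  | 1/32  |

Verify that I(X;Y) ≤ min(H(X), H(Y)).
Marginal P(X) (row sums):
  P(X=0) = 35/64 + 7/64 + 7/32 = 7/8
  P(X=1) = 5/64 + 1/64 + 1/32 = 1/8
Marginal P(Y) (column sums):
  P(Y=0) = 35/64 + 5/64 = 5/8
  P(Y=1) = 7/64 + 1/64 = 1/8
  P(Y=2) = 7/32 + 1/32 = 1/4

H(X) = -[(7/8)·log₂(7/8) + (1/8)·log₂(1/8)]
  = 0.1686 + 0.3750
  = 0.5436 bits
H(Y) = -[(5/8)·log₂(5/8) + (1/8)·log₂(1/8) + (1/4)·log₂(1/4)]
  = 0.4238 + 0.3750 + 0.5000
  = 1.2988 bits
H(X,Y) = -[(35/64)·log₂(35/64) + (7/64)·log₂(7/64) + (7/32)·log₂(7/32) + (5/64)·log₂(5/64) + (1/64)·log₂(1/64) + (1/32)·log₂(1/32)]
  = 0.4762 + 0.3492 + 0.4796 + 0.2873 + 0.0938 + 0.1563
  = 1.8424 bits

I(X;Y) = H(X) + H(Y) - H(X,Y)
  = 0.5436 + 1.2988 - 1.8424
  = 0.0000 bits

min(H(X), H(Y)) = min(0.5436, 1.2988) = 0.5436 bits
Since 0.0000 ≤ 0.5436, the bound is satisfied ✓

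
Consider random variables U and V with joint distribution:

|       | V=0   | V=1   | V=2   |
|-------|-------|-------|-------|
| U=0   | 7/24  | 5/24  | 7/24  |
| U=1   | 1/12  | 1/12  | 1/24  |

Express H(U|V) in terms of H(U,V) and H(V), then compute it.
H(U|V) = H(U,V) - H(V)

Marginal P(V) (column sums):
  P(V=0) = 7/24 + 1/12 = 3/8
  P(V=1) = 5/24 + 1/12 = 7/24
  P(V=2) = 7/24 + 1/24 = 1/3

H(U,V) = -[(7/24)·log₂(7/24) + (5/24)·log₂(5/24) + (7/24)·log₂(7/24) + (1/12)·log₂(1/12) + (1/12)·log₂(1/12) + (1/24)·log₂(1/24)]
  = 0.5185 + 0.4715 + 0.5185 + 0.2987 + 0.2987 + 0.1910
  = 2.2969 bits
H(V) = -[(3/8)·log₂(3/8) + (7/24)·log₂(7/24) + (1/3)·log₂(1/3)]
  = 0.5306 + 0.5185 + 0.5283
  = 1.5774 bits

H(U|V) = 2.2969 - 1.5774 = 0.7195 bits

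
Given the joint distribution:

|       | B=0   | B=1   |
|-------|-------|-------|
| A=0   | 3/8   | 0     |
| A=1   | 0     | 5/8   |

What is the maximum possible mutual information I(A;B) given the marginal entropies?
The upper bound on mutual information is I(A;B) ≤ min(H(A), H(B)).

Marginal P(A) (row sums):
  P(A=0) = 3/8 + 0 = 3/8
  P(A=1) = 0 + 5/8 = 5/8
Marginal P(B) (column sums):
  P(B=0) = 3/8 + 0 = 3/8
  P(B=1) = 0 + 5/8 = 5/8

H(A) = -[(3/8)·log₂(3/8) + (5/8)·log₂(5/8)]
  = 0.5306 + 0.4238
  = 0.9544 bits
H(B) = -[(3/8)·log₂(3/8) + (5/8)·log₂(5/8)]
  = 0.5306 + 0.4238
  = 0.9544 bits

Maximum possible I(A;B) = min(0.9544, 0.9544) = 0.9544 bits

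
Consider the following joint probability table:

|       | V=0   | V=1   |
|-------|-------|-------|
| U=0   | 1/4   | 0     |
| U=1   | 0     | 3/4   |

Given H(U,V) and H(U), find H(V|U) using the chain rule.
From the chain rule: H(U,V) = H(U) + H(V|U)
Therefore: H(V|U) = H(U,V) - H(U)

H(U,V) = -[(1/4)·log₂(1/4) + (3/4)·log₂(3/4)]
  = 0.5000 + 0.3113
  = 0.8113 bits
Marginal P(U) (row sums):
  P(U=0) = 1/4 + 0 = 1/4
  P(U=1) = 0 + 3/4 = 3/4
H(U) = -[(1/4)·log₂(1/4) + (3/4)·log₂(3/4)]
  = 0.5000 + 0.3113
  = 0.8113 bits

H(V|U) = 0.8113 - 0.8113 = 0.0000 bits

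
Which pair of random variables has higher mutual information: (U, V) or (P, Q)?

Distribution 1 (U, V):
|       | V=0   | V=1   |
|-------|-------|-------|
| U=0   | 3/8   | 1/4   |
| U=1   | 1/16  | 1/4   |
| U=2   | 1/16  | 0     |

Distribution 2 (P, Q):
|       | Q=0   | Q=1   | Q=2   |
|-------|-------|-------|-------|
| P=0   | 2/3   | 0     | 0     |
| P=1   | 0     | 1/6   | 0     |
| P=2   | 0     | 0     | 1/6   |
Distribution 1 (U, V):
Marginal P(U) (row sums):
  P(U=0) = 3/8 + 1/4 = 5/8
  P(U=1) = 1/16 + 1/4 = 5/16
  P(U=2) = 1/16 + 0 = 1/16
Marginal P(V) (column sums):
  P(V=0) = 3/8 + 1/16 + 1/16 = 1/2
  P(V=1) = 1/4 + 1/4 + 0 = 1/2

H(U) = -[(5/8)·log₂(5/8) + (5/16)·log₂(5/16) + (1/16)·log₂(1/16)]
  = 0.4238 + 0.5244 + 0.2500
  = 1.1982 bits
H(V) = -[(1/2)·log₂(1/2) + (1/2)·log₂(1/2)]
  = 0.5000 + 0.5000
  = 1.0000 bits
H(U,V) = -[(3/8)·log₂(3/8) + (1/4)·log₂(1/4) + (1/16)·log₂(1/16) + (1/4)·log₂(1/4) + (1/16)·log₂(1/16)]
  = 0.5306 + 0.5000 + 0.2500 + 0.5000 + 0.2500
  = 2.0306 bits

I(U;V) = H(U) + H(V) - H(U,V)
  = 1.1982 + 1.0000 - 2.0306
  = 0.1676 bits

Distribution 2 (P, Q):
Marginal P(P) (row sums):
  P(P=0) = 2/3 + 0 + 0 = 2/3
  P(P=1) = 0 + 1/6 + 0 = 1/6
  P(P=2) = 0 + 0 + 1/6 = 1/6
Marginal P(Q) (column sums):
  P(Q=0) = 2/3 + 0 + 0 = 2/3
  P(Q=1) = 0 + 1/6 + 0 = 1/6
  P(Q=2) = 0 + 0 + 1/6 = 1/6

H(P) = -[(2/3)·log₂(2/3) + (1/6)·log₂(1/6) + (1/6)·log₂(1/6)]
  = 0.3900 + 0.4308 + 0.4308
  = 1.2516 bits
H(Q) = -[(2/3)·log₂(2/3) + (1/6)·log₂(1/6) + (1/6)·log₂(1/6)]
  = 0.3900 + 0.4308 + 0.4308
  = 1.2516 bits
H(P,Q) = -[(2/3)·log₂(2/3) + (1/6)·log₂(1/6) + (1/6)·log₂(1/6)]
  = 0.3900 + 0.4308 + 0.4308
  = 1.2516 bits

I(P;Q) = H(P) + H(Q) - H(P,Q)
  = 1.2516 + 1.2516 - 1.2516
  = 1.2516 bits

I(P;Q) = 1.2516 bits > I(U;V) = 0.1676 bits, so (P, Q) has the higher mutual information (stronger dependence).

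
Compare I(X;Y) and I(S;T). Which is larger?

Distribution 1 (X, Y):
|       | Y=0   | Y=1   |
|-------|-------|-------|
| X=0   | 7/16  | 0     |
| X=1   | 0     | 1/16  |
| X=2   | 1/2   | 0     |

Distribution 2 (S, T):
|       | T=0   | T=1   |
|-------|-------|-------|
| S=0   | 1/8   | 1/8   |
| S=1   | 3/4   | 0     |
Distribution 1 (X, Y):
Marginal P(X) (row sums):
  P(X=0) = 7/16 + 0 = 7/16
  P(X=1) = 0 + 1/16 = 1/16
  P(X=2) = 1/2 + 0 = 1/2
Marginal P(Y) (column sums):
  P(Y=0) = 7/16 + 0 + 1/2 = 15/16
  P(Y=1) = 0 + 1/16 + 0 = 1/16

H(X) = -[(7/16)·log₂(7/16) + (1/16)·log₂(1/16) + (1/2)·log₂(1/2)]
  = 0.5218 + 0.2500 + 0.5000
  = 1.2718 bits
H(Y) = -[(15/16)·log₂(15/16) + (1/16)·log₂(1/16)]
  = 0.0873 + 0.2500
  = 0.3373 bits
H(X,Y) = -[(7/16)·log₂(7/16) + (1/16)·log₂(1/16) + (1/2)·log₂(1/2)]
  = 0.5218 + 0.2500 + 0.5000
  = 1.2718 bits

I(X;Y) = H(X) + H(Y) - H(X,Y)
  = 1.2718 + 0.3373 - 1.2718
  = 0.3373 bits

Distribution 2 (S, T):
Marginal P(S) (row sums):
  P(S=0) = 1/8 + 1/8 = 1/4
  P(S=1) = 3/4 + 0 = 3/4
Marginal P(T) (column sums):
  P(T=0) = 1/8 + 3/4 = 7/8
  P(T=1) = 1/8 + 0 = 1/8

H(S) = -[(1/4)·log₂(1/4) + (3/4)·log₂(3/4)]
  = 0.5000 + 0.3113
  = 0.8113 bits
H(T) = -[(7/8)·log₂(7/8) + (1/8)·log₂(1/8)]
  = 0.1686 + 0.3750
  = 0.5436 bits
H(S,T) = -[(1/8)·log₂(1/8) + (1/8)·log₂(1/8) + (3/4)·log₂(3/4)]
  = 0.3750 + 0.3750 + 0.3113
  = 1.0613 bits

I(S;T) = H(S) + H(T) - H(S,T)
  = 0.8113 + 0.5436 - 1.0613
  = 0.2936 bits

I(X;Y) = 0.3373 bits > I(S;T) = 0.2936 bits, so (X, Y) has the higher mutual information (stronger dependence).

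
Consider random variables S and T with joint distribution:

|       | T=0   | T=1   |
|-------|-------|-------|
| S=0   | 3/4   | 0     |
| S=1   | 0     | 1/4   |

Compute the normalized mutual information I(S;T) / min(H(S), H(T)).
Marginal P(S) (row sums):
  P(S=0) = 3/4 + 0 = 3/4
  P(S=1) = 0 + 1/4 = 1/4
Marginal P(T) (column sums):
  P(T=0) = 3/4 + 0 = 3/4
  P(T=1) = 0 + 1/4 = 1/4

H(S) = -[(3/4)·log₂(3/4) + (1/4)·log₂(1/4)]
  = 0.3113 + 0.5000
  = 0.8113 bits
H(T) = -[(3/4)·log₂(3/4) + (1/4)·log₂(1/4)]
  = 0.3113 + 0.5000
  = 0.8113 bits
H(S,T) = -[(3/4)·log₂(3/4) + (1/4)·log₂(1/4)]
  = 0.3113 + 0.5000
  = 0.8113 bits

I(S;T) = H(S) + H(T) - H(S,T)
  = 0.8113 + 0.8113 - 0.8113
  = 0.8113 bits

min(H(S), H(T)) = min(0.8113, 0.8113) = 0.8113 bits
Normalized MI = 0.8113 / 0.8113 = 1.0000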